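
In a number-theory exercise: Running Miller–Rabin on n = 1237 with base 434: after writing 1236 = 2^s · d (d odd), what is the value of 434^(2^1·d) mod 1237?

n − 1 = 1236 = 2^2 · 309, so s = 2 and d = 309.
x_0 = 434^309 mod 1237 = 1236.
x_1 = 1236^2 mod 1237 = 1.

1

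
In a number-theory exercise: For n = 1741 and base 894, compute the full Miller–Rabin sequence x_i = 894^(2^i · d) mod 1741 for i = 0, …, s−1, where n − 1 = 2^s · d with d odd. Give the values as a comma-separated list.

n − 1 = 1740 = 2^2 · 435, so s = 2 and d = 435.
x_0 = 894^435 mod 1741 = 59.
x_1 = 59^2 mod 1741 = 1740.

59, 1740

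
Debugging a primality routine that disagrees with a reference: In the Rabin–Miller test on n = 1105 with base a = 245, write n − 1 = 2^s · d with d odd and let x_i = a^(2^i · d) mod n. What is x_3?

n − 1 = 1104 = 2^4 · 69, so s = 4 and d = 69.
x_0 = 245^69 mod 1105 = 385.
x_1 = 385^2 mod 1105 = 155.
x_2 = 155^2 mod 1105 = 820.
x_3 = 820^2 mod 1105 = 560.

560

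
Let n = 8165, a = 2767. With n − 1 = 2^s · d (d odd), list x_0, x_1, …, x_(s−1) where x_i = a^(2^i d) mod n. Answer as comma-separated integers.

6827, 2109

n − 1 = 8164 = 2^2 · 2041, so s = 2 and d = 2041.
x_0 = 2767^2041 mod 8165 = 6827.
x_1 = 6827^2 mod 8165 = 2109.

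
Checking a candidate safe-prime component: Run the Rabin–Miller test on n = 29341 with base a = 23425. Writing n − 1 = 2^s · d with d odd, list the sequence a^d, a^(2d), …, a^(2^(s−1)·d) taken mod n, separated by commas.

25011, 1

n − 1 = 29340 = 2^2 · 7335, so s = 2 and d = 7335.
x_0 = 23425^7335 mod 29341 = 25011.
x_1 = 25011^2 mod 29341 = 1.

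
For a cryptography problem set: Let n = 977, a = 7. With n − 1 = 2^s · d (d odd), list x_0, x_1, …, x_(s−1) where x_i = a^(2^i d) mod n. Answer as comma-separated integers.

n − 1 = 976 = 2^4 · 61, so s = 4 and d = 61.
x_0 = 7^61 mod 977 = 750.
x_1 = 750^2 mod 977 = 725.
x_2 = 725^2 mod 977 = 976.
x_3 = 976^2 mod 977 = 1.

750, 725, 976, 1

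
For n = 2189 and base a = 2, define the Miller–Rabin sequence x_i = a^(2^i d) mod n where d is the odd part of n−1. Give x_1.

1226

n − 1 = 2188 = 2^2 · 547, so s = 2 and d = 547.
x_0 = 2^547 mod 2189 = 876.
x_1 = 876^2 mod 2189 = 1226.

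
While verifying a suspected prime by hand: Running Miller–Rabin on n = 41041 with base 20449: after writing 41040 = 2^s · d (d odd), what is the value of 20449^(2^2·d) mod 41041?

n − 1 = 41040 = 2^4 · 2565, so s = 4 and d = 2565.
x_0 = 20449^2565 mod 41041 = 23738.
x_1 = 23738^2 mod 41041 = 40755.
x_2 = 40755^2 mod 41041 = 40755.

40755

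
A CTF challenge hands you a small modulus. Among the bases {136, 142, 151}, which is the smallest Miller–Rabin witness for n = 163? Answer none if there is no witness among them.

n − 1 = 162 = 2^1 · 81, so s = 1 and d = 81.
Base 136: x_0 = 136^81 mod 163 = 1. x_0 = 1, so 136 is not a witness.
Base 142: x_0 = 142^81 mod 163 = 162. x_0 = 162 ≡ −1, so 142 is not a witness.
Base 151: x_0 = 151^81 mod 163 = 1. x_0 = 1, so 151 is not a witness.
No listed base is a witness for 163.

none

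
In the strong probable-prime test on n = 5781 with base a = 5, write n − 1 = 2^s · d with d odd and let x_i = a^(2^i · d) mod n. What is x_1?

3484

n − 1 = 5780 = 2^2 · 1445, so s = 2 and d = 1445.
Repeated squaring mod 5781: 5^1 ≡ 5, 5^2 ≡ 25, 5^4 ≡ 625, 5^8 ≡ 3298, 5^16 ≡ 2743, 5^32 ≡ 2968, 5^64 ≡ 4561, 5^128 ≡ 2683, 5^256 ≡ 1144, 5^512 ≡ 2230, 5^1024 ≡ 1240.
1445 = 1024 + 256 + 128 + 32 + 4 + 1, so 5^1445 ≡ 1240·1144·2683·2968·625·5 ≡ 5462 (mod 5781).
x_0 = 5462.
x_1 = 5462^2 mod 5781 = 3484.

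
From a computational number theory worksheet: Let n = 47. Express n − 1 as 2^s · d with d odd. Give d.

Halving: 46 → 23; 23 is odd.
So 46 = 2^1 · 23.

23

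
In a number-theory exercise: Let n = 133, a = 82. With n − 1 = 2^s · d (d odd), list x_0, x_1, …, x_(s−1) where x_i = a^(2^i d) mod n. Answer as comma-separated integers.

125, 64

n − 1 = 132 = 2^2 · 33, so s = 2 and d = 33.
x_0 = 82^33 mod 133 = 125.
x_1 = 125^2 mod 133 = 64.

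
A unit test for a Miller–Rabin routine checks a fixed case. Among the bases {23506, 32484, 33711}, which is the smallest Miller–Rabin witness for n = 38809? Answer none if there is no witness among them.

32484

n − 1 = 38808 = 2^3 · 4851, so s = 3 and d = 4851.
Base 23506: x_0 = 23506^4851 mod 38809 = 1. x_0 = 1, so 23506 is not a witness.
Base 32484: x_0 = 32484^4851 mod 38809 = 36065. x_0 is neither 1 nor 38808, so continue squaring. x_1 = 36065^2 mod 38809 = 590. x_2 = 590^2 mod 38809 = 37628. Reached i = s−1 = 2 without hitting −1: 32484 is a Miller–Rabin witness and 38809 is composite.
Base 33711: x_0 = 33711^4851 mod 38809 = 11624. x_0 is neither 1 nor 38808, so continue squaring. x_1 = 11624^2 mod 38809 = 23247. x_2 = 23247^2 mod 38809 = 7684. Reached i = s−1 = 2 without hitting −1: 33711 is a Miller–Rabin witness and 38809 is composite.
The smallest witness among the given bases is 32484.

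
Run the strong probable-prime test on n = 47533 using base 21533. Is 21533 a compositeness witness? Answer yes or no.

no

n − 1 = 47532 = 2^2 · 11883, so s = 2 and d = 11883.
x_0 = 21533^11883 mod 47533 = 47532.
x_0 = 47532 ≡ −1, so 21533 is not a witness.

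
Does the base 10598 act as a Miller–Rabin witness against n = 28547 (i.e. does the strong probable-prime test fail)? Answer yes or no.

n − 1 = 28546 = 2^1 · 14273, so s = 1 and d = 14273.
x_0 = 10598^14273 mod 28547 = 1.
x_0 = 1, so 10598 is not a witness.

no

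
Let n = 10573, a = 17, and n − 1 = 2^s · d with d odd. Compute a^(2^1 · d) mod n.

4842

n − 1 = 10572 = 2^2 · 2643, so s = 2 and d = 2643.
Repeated squaring mod 10573: 17^1 ≡ 17, 17^2 ≡ 289, 17^4 ≡ 9510, 17^8 ≡ 9231, 17^16 ≡ 3554, 17^32 ≡ 6754, 17^64 ≡ 4594, 17^128 ≡ 1128, 17^256 ≡ 3624, 17^512 ≡ 1710, 17^1024 ≡ 5952, 17^2048 ≡ 6754.
2643 = 2048 + 512 + 64 + 16 + 2 + 1, so 17^2643 ≡ 6754·1710·4594·3554·289·17 ≡ 8570 (mod 10573).
x_0 = 8570.
x_1 = 8570^2 mod 10573 = 4842.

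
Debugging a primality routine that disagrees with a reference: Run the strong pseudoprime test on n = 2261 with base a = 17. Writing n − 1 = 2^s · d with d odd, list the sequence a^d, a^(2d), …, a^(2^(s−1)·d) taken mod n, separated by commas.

1088, 1241

n − 1 = 2260 = 2^2 · 565, so s = 2 and d = 565.
x_0 = 17^565 mod 2261 = 1088.
x_1 = 1088^2 mod 2261 = 1241.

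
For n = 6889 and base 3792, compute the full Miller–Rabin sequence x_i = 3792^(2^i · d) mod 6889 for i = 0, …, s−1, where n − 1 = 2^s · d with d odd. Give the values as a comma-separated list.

n − 1 = 6888 = 2^3 · 861, so s = 3 and d = 861.
x_0 = 3792^861 mod 6889 = 2157.
x_1 = 2157^2 mod 6889 = 2574.
x_2 = 2574^2 mod 6889 = 5147.

2157, 2574, 5147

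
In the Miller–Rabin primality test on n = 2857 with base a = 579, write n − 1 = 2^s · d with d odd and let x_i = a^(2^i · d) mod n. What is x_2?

2856

n − 1 = 2856 = 2^3 · 357, so s = 3 and d = 357.
By repeated squaring, 579^357 ≡ 933 (mod 2857).
x_0 = 933.
x_1 = 933^2 mod 2857 = 1961.
x_2 = 1961^2 mod 2857 = 2856.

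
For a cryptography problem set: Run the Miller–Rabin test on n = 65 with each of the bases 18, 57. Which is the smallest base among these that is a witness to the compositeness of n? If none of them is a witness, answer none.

n − 1 = 64 = 2^6 · 1, so s = 6 and d = 1.
Base 18: x_0 = 18^1 mod 65 = 18. x_0 is neither 1 nor 64, so continue squaring. x_1 = 18^2 mod 65 = 64. x_1 ≡ −1, so 18 is not a witness.
Base 57: x_0 = 57^1 mod 65 = 57. x_0 is neither 1 nor 64, so continue squaring. x_1 = 57^2 mod 65 = 64. x_1 ≡ −1, so 57 is not a witness.
No listed base is a witness for 65.

none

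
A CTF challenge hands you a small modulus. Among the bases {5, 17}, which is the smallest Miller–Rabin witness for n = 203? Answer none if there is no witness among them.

n − 1 = 202 = 2^1 · 101, so s = 1 and d = 101.
Base 5: x_0 = 5^101 mod 203 = 38. x_0 ∉ {1, 202} and s = 1, so 5 is a Miller–Rabin witness and 203 is composite.
Base 17: x_0 = 17^101 mod 203 = 75. x_0 ∉ {1, 202} and s = 1, so 17 is a Miller–Rabin witness and 203 is composite.
The smallest witness among the given bases is 5.

5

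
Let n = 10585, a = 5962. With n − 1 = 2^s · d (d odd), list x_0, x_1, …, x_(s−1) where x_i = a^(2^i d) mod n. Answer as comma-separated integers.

n − 1 = 10584 = 2^3 · 1323, so s = 3 and d = 1323.
x_0 = 5962^1323 mod 10585 = 1433.
x_1 = 1433^2 mod 10585 = 10584.
x_2 = 10584^2 mod 10585 = 1.

1433, 10584, 1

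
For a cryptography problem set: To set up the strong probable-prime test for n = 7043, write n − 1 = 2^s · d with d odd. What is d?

3521

Halving: 7042 → 3521; 3521 is odd.
So 7042 = 2^1 · 3521.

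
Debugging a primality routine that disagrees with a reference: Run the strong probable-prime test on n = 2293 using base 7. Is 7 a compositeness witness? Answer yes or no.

n − 1 = 2292 = 2^2 · 573, so s = 2 and d = 573.
x_0 = 7^573 mod 2293 = 2292.
x_0 = 2292 ≡ −1, so 7 is not a witness.

no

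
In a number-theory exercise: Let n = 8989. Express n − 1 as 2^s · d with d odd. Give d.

Halving: 8988 → 4494 → 2247; 2247 is odd.
So 8988 = 2^2 · 2247.

2247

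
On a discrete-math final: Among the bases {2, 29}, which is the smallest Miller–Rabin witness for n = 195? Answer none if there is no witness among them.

2

n − 1 = 194 = 2^1 · 97, so s = 1 and d = 97.
Base 2: x_0 = 2^97 mod 195 = 2. x_0 ∉ {1, 194} and s = 1, so 2 is a Miller–Rabin witness and 195 is composite.
Base 29: x_0 = 29^97 mod 195 = 29. x_0 ∉ {1, 194} and s = 1, so 29 is a Miller–Rabin witness and 195 is composite.
The smallest witness among the given bases is 2.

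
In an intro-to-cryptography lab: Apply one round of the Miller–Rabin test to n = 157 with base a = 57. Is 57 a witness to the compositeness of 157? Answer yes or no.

no

n − 1 = 156 = 2^2 · 39, so s = 2 and d = 39.
x_0 = 57^39 mod 157 = 156.
x_0 = 156 ≡ −1, so 57 is not a witness.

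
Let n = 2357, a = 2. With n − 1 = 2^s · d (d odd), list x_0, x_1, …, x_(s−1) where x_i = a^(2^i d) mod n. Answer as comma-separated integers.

633, 2356

n − 1 = 2356 = 2^2 · 589, so s = 2 and d = 589.
x_0 = 2^589 mod 2357 = 633.
x_1 = 633^2 mod 2357 = 2356.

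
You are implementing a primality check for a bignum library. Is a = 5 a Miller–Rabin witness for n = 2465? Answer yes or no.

yes

n − 1 = 2464 = 2^5 · 77, so s = 5 and d = 77.
By repeated squaring, 5^77 ≡ 2145 (mod 2465).
x_0 = 5^77 mod 2465 = 2145.
x_0 is neither 1 nor 2464, so continue squaring.
x_1 = 2145^2 mod 2465 = 1335.
x_2 = 1335^2 mod 2465 = 30.
x_3 = 30^2 mod 2465 = 900.
x_4 = 900^2 mod 2465 = 1480.
Reached i = s−1 = 4 without hitting −1: 5 is a Miller–Rabin witness and 2465 is composite.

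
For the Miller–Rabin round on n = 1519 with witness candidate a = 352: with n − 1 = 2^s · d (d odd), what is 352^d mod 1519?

1170

n − 1 = 1518 = 2^1 · 759, so s = 1 and d = 759.
By repeated squaring, 352^759 ≡ 1170 (mod 1519).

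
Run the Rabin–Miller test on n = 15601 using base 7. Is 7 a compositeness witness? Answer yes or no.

n − 1 = 15600 = 2^4 · 975, so s = 4 and d = 975.
x_0 = 7^975 mod 15601 = 1462.
x_0 is neither 1 nor 15600, so continue squaring.
x_1 = 1462^2 mod 15601 = 107.
x_2 = 107^2 mod 15601 = 11449.
x_3 = 11449^2 mod 15601 = 15600.
x_3 ≡ −1, so 7 is not a witness.

no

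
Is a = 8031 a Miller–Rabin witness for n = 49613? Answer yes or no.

no

n − 1 = 49612 = 2^2 · 12403, so s = 2 and d = 12403.
By repeated squaring, 8031^12403 ≡ 1 (mod 49613).
x_0 = 8031^12403 mod 49613 = 1.
x_0 = 1, so 8031 is not a witness.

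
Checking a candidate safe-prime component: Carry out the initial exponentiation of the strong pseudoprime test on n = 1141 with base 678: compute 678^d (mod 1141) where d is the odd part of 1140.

713

n − 1 = 1140 = 2^2 · 285, so s = 2 and d = 285.
Repeated squaring mod 1141: 678^1 ≡ 678, 678^2 ≡ 1002, 678^4 ≡ 1065, 678^8 ≡ 71, 678^16 ≡ 477, 678^32 ≡ 470, 678^64 ≡ 687, 678^128 ≡ 736, 678^256 ≡ 862.
285 = 256 + 16 + 8 + 4 + 1, so 678^285 ≡ 862·477·71·1065·678 ≡ 713 (mod 1141).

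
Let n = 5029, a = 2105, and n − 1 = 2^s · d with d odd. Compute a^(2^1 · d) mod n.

n − 1 = 5028 = 2^2 · 1257, so s = 2 and d = 1257.
x_0 = 2105^1257 mod 5029 = 2827.
x_1 = 2827^2 mod 5029 = 848.

848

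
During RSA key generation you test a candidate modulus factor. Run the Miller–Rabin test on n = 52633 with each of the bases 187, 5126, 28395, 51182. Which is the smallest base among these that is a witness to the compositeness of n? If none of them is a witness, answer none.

none

n − 1 = 52632 = 2^3 · 6579, so s = 3 and d = 6579.
Base 187: x_0 = 187^6579 mod 52633 = 52632. x_0 = 52632 ≡ −1, so 187 is not a witness.
Base 5126: x_0 = 5126^6579 mod 52633 = 1. x_0 = 1, so 5126 is not a witness.
Base 28395: x_0 = 28395^6579 mod 52633 = 52632. x_0 = 52632 ≡ −1, so 28395 is not a witness.
Base 51182: x_0 = 51182^6579 mod 52633 = 52632. x_0 = 52632 ≡ −1, so 51182 is not a witness.
No listed base is a witness for 52633.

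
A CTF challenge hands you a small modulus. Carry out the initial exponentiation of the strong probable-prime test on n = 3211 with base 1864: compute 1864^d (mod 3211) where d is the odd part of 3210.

n − 1 = 3210 = 2^1 · 1605, so s = 1 and d = 1605.
Repeated squaring mod 3211: 1864^1 ≡ 1864, 1864^2 ≡ 194, 1864^4 ≡ 2315, 1864^8 ≡ 66, 1864^16 ≡ 1145, 1864^32 ≡ 937, 1864^64 ≡ 1366, 1864^128 ≡ 365, 1864^256 ≡ 1574, 1864^512 ≡ 1795, 1864^1024 ≡ 1392.
1605 = 1024 + 512 + 64 + 4 + 1, so 1864^1605 ≡ 1392·1795·1366·2315·1864 ≡ 863 (mod 3211).

863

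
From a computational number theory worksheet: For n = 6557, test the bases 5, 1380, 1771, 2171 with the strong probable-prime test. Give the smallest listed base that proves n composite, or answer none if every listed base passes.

5

n − 1 = 6556 = 2^2 · 1639, so s = 2 and d = 1639.
Base 5: x_0 = 5^1639 mod 6557 = 4034. x_0 is neither 1 nor 6556, so continue squaring. x_1 = 4034^2 mod 6557 = 5239. Reached i = s−1 = 1 without hitting −1: 5 is a Miller–Rabin witness and 6557 is composite.
Base 1380: x_0 = 1380^1639 mod 6557 = 2249. x_0 is neither 1 nor 6556, so continue squaring. x_1 = 2249^2 mod 6557 = 2554. Reached i = s−1 = 1 without hitting −1: 1380 is a Miller–Rabin witness and 6557 is composite.
Base 1771: x_0 = 1771^1639 mod 6557 = 3904. x_0 is neither 1 nor 6556, so continue squaring. x_1 = 3904^2 mod 6557 = 2748. Reached i = s−1 = 1 without hitting −1: 1771 is a Miller–Rabin witness and 6557 is composite.
Base 2171: x_0 = 2171^1639 mod 6557 = 3435. x_0 is neither 1 nor 6556, so continue squaring. x_1 = 3435^2 mod 6557 = 3182. Reached i = s−1 = 1 without hitting −1: 2171 is a Miller–Rabin witness and 6557 is composite.
The smallest witness among the given bases is 5.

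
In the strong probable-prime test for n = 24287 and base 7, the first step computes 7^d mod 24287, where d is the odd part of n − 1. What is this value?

n − 1 = 24286 = 2^1 · 12143, so s = 1 and d = 12143.
7^12143 mod 24287 = 15069.

15069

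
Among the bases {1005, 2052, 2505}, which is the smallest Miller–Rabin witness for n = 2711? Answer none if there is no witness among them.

n − 1 = 2710 = 2^1 · 1355, so s = 1 and d = 1355.
Base 1005: x_0 = 1005^1355 mod 2711 = 1. x_0 = 1, so 1005 is not a witness.
Base 2052: x_0 = 2052^1355 mod 2711 = 1. x_0 = 1, so 2052 is not a witness.
Base 2505: x_0 = 2505^1355 mod 2711 = 1. x_0 = 1, so 2505 is not a witness.
No listed base is a witness for 2711.

none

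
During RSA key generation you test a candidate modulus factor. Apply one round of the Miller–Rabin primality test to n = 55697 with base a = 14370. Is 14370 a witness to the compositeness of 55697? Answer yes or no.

no

n − 1 = 55696 = 2^4 · 3481, so s = 4 and d = 3481.
x_0 = 14370^3481 mod 55697 = 4177.
x_0 is neither 1 nor 55696, so continue squaring.
x_1 = 4177^2 mod 55697 = 14168.
x_2 = 14168^2 mod 55697 = 236.
x_3 = 236^2 mod 55697 = 55696.
x_3 ≡ −1, so 14370 is not a witness.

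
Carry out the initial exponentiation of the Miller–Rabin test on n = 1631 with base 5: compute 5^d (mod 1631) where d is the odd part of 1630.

n − 1 = 1630 = 2^1 · 815, so s = 1 and d = 815.
Repeated squaring mod 1631: 5^1 ≡ 5, 5^2 ≡ 25, 5^4 ≡ 625, 5^8 ≡ 816, 5^16 ≡ 408, 5^32 ≡ 102, 5^64 ≡ 618, 5^128 ≡ 270, 5^256 ≡ 1136, 5^512 ≡ 375.
815 = 512 + 256 + 32 + 8 + 4 + 2 + 1, so 5^815 ≡ 375·1136·102·816·625·25·5 ≡ 108 (mod 1631).

108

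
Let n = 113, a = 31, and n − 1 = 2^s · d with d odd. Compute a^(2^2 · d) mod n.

n − 1 = 112 = 2^4 · 7, so s = 4 and d = 7.
By repeated squaring, 31^7 ≡ 18 (mod 113).
x_0 = 18.
x_1 = 18^2 mod 113 = 98.
x_2 = 98^2 mod 113 = 112.

112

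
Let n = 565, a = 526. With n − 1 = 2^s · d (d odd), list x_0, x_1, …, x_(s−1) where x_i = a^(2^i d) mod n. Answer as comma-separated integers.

n − 1 = 564 = 2^2 · 141, so s = 2 and d = 141.
x_0 = 526^141 mod 565 = 206.
x_1 = 206^2 mod 565 = 61.

206, 61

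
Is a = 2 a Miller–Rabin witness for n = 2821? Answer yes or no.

n − 1 = 2820 = 2^2 · 705, so s = 2 and d = 705.
x_0 = 2^705 mod 2821 = 2605.
x_0 is neither 1 nor 2820, so continue squaring.
x_1 = 2605^2 mod 2821 = 1520.
Reached i = s−1 = 1 without hitting −1: 2 is a Miller–Rabin witness and 2821 is composite.

yes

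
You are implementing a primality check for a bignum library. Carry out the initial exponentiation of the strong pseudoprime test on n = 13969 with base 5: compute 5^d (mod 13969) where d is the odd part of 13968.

n − 1 = 13968 = 2^4 · 873, so s = 4 and d = 873.
5^873 mod 13969 = 13484.

13484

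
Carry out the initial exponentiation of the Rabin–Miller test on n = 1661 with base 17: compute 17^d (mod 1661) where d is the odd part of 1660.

n − 1 = 1660 = 2^2 · 415, so s = 2 and d = 415.
17^415 mod 1661 = 153.

153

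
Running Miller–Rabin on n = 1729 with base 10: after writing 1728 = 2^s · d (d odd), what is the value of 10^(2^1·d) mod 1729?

1

n − 1 = 1728 = 2^6 · 27, so s = 6 and d = 27.
x_0 = 10^27 mod 1729 = 1728.
x_1 = 1728^2 mod 1729 = 1.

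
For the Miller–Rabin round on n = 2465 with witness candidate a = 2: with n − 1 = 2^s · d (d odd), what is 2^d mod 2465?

1902

n − 1 = 2464 = 2^5 · 77, so s = 5 and d = 77.
Repeated squaring mod 2465: 2^1 ≡ 2, 2^2 ≡ 4, 2^4 ≡ 16, 2^8 ≡ 256, 2^16 ≡ 1446, 2^32 ≡ 596, 2^64 ≡ 256.
77 = 64 + 8 + 4 + 1, so 2^77 ≡ 256·256·16·2 ≡ 1902 (mod 2465).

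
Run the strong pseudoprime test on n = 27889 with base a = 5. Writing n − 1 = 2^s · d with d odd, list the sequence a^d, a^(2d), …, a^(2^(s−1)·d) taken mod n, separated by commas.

n − 1 = 27888 = 2^4 · 1743, so s = 4 and d = 1743.
x_0 = 5^1743 mod 27889 = 11355.
x_1 = 11355^2 mod 27889 = 5178.
x_2 = 5178^2 mod 27889 = 10355.
x_3 = 10355^2 mod 27889 = 20709.

11355, 5178, 10355, 20709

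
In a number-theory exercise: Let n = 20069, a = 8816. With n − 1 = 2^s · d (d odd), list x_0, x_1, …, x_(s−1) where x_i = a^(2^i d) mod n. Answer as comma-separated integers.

n − 1 = 20068 = 2^2 · 5017, so s = 2 and d = 5017.
x_0 = 8816^5017 mod 20069 = 19918.
x_1 = 19918^2 mod 20069 = 2732.

19918, 2732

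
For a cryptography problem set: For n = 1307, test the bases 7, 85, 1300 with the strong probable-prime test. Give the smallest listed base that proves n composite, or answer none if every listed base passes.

none

n − 1 = 1306 = 2^1 · 653, so s = 1 and d = 653.
Base 7: x_0 = 7^653 mod 1307 = 1. x_0 = 1, so 7 is not a witness.
Base 85: x_0 = 85^653 mod 1307 = 1306. x_0 = 1306 ≡ −1, so 85 is not a witness.
Base 1300: x_0 = 1300^653 mod 1307 = 1306. x_0 = 1306 ≡ −1, so 1300 is not a witness.
No listed base is a witness for 1307.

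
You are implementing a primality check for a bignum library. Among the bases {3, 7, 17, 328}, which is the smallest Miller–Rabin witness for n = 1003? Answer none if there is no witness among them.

3

n − 1 = 1002 = 2^1 · 501, so s = 1 and d = 501.
Base 3: x_0 = 3^501 mod 1003 = 838. x_0 ∉ {1, 1002} and s = 1, so 3 is a Miller–Rabin witness and 1003 is composite.
Base 7: x_0 = 7^501 mod 1003 = 147. x_0 ∉ {1, 1002} and s = 1, so 7 is a Miller–Rabin witness and 1003 is composite.
Base 17: x_0 = 17^501 mod 1003 = 765. x_0 ∉ {1, 1002} and s = 1, so 17 is a Miller–Rabin witness and 1003 is composite.
Base 328: x_0 = 328^501 mod 1003 = 31. x_0 ∉ {1, 1002} and s = 1, so 328 is a Miller–Rabin witness and 1003 is composite.
The smallest witness among the given bases is 3.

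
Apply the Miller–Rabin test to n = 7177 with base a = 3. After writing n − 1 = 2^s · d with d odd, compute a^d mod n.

n − 1 = 7176 = 2^3 · 897, so s = 3 and d = 897.
By repeated squaring, 3^897 ≡ 7176 (mod 7177).

7176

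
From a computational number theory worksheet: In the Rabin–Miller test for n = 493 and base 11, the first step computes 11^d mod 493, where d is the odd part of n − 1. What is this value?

97

n − 1 = 492 = 2^2 · 123, so s = 2 and d = 123.
11^123 mod 493 = 97.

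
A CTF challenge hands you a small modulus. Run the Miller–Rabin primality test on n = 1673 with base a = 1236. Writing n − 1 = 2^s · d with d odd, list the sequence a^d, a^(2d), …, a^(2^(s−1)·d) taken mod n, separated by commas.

n − 1 = 1672 = 2^3 · 209, so s = 3 and d = 209.
x_0 = 1236^209 mod 1673 = 667.
x_1 = 667^2 mod 1673 = 1544.
x_2 = 1544^2 mod 1673 = 1584.

667, 1544, 1584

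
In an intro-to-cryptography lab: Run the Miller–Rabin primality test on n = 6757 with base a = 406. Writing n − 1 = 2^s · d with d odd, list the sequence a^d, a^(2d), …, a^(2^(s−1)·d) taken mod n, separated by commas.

899, 4118

n − 1 = 6756 = 2^2 · 1689, so s = 2 and d = 1689.
x_0 = 406^1689 mod 6757 = 899.
x_1 = 899^2 mod 6757 = 4118.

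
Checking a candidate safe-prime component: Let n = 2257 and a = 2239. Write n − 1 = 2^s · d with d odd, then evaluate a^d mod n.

8

n − 1 = 2256 = 2^4 · 141, so s = 4 and d = 141.
Repeated squaring mod 2257: 2239^1 ≡ 2239, 2239^2 ≡ 324, 2239^4 ≡ 1154, 2239^8 ≡ 86, 2239^16 ≡ 625, 2239^32 ≡ 164, 2239^64 ≡ 2069, 2239^128 ≡ 1489.
141 = 128 + 8 + 4 + 1, so 2239^141 ≡ 1489·86·1154·2239 ≡ 8 (mod 2257).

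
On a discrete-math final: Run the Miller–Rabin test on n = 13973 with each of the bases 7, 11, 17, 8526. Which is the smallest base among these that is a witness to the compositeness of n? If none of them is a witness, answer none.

n − 1 = 13972 = 2^2 · 3493, so s = 2 and d = 3493.
Base 7: x_0 = 7^3493 mod 13973 = 9945. x_0 is neither 1 nor 13972, so continue squaring. x_1 = 9945^2 mod 13973 = 2131. Reached i = s−1 = 1 without hitting −1: 7 is a Miller–Rabin witness and 13973 is composite.
Base 11: x_0 = 11^3493 mod 13973 = 10397. x_0 is neither 1 nor 13972, so continue squaring. x_1 = 10397^2 mod 13973 = 2481. Reached i = s−1 = 1 without hitting −1: 11 is a Miller–Rabin witness and 13973 is composite.
Base 17: x_0 = 17^3493 mod 13973 = 109. x_0 is neither 1 nor 13972, so continue squaring. x_1 = 109^2 mod 13973 = 11881. Reached i = s−1 = 1 without hitting −1: 17 is a Miller–Rabin witness and 13973 is composite.
Base 8526: x_0 = 8526^3493 mod 13973 = 8554. x_0 is neither 1 nor 13972, so continue squaring. x_1 = 8554^2 mod 13973 = 8288. Reached i = s−1 = 1 without hitting −1: 8526 is a Miller–Rabin witness and 13973 is composite.
The smallest witness among the given bases is 7.

7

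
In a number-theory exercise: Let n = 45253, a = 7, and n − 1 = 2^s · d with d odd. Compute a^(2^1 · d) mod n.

n − 1 = 45252 = 2^2 · 11313, so s = 2 and d = 11313.
x_0 = 7^11313 mod 45253 = 20639.
x_1 = 20639^2 mod 45253 = 1832.

1832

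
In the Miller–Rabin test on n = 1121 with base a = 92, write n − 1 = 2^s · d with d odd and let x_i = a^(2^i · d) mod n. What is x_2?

n − 1 = 1120 = 2^5 · 35, so s = 5 and d = 35.
x_0 = 92^35 mod 1121 = 82.
x_1 = 82^2 mod 1121 = 1119.
x_2 = 1119^2 mod 1121 = 4.

4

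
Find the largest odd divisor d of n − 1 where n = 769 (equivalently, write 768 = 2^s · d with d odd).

Halving: 768 → 384 → 192 → 96 → 48 → 24 → 12 → 6 → 3; 3 is odd.
So 768 = 2^8 · 3.

3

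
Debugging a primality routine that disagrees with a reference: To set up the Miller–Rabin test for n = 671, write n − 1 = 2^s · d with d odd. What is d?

Halving: 670 → 335; 335 is odd.
So 670 = 2^1 · 335.

335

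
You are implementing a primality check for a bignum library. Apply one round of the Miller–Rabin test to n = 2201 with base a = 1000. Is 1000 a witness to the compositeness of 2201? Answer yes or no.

yes

n − 1 = 2200 = 2^3 · 275, so s = 3 and d = 275.
Repeated squaring mod 2201: 1000^1 ≡ 1000, 1000^2 ≡ 746, 1000^4 ≡ 1864, 1000^8 ≡ 1318, 1000^16 ≡ 535, 1000^32 ≡ 95, 1000^64 ≡ 221, 1000^128 ≡ 419, 1000^256 ≡ 1682.
275 = 256 + 16 + 2 + 1, so 1000^275 ≡ 1682·535·746·1000 ≡ 900 (mod 2201).
x_0 = 1000^275 mod 2201 = 900.
x_0 is neither 1 nor 2200, so continue squaring.
x_1 = 900^2 mod 2201 = 32.
x_2 = 32^2 mod 2201 = 1024.
Reached i = s−1 = 2 without hitting −1: 1000 is a Miller–Rabin witness and 2201 is composite.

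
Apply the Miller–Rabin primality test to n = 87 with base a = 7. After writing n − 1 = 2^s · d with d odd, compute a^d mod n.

7

n − 1 = 86 = 2^1 · 43, so s = 1 and d = 43.
7^43 mod 87 = 7.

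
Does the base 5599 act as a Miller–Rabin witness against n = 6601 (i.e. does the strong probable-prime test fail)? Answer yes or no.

no

n − 1 = 6600 = 2^3 · 825, so s = 3 and d = 825.
x_0 = 5599^825 mod 6601 = 6600.
x_0 = 6600 ≡ −1, so 5599 is not a witness.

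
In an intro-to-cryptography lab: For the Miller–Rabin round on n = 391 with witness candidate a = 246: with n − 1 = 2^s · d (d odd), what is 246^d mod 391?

n − 1 = 390 = 2^1 · 195, so s = 1 and d = 195.
Repeated squaring mod 391: 246^1 ≡ 246, 246^2 ≡ 302, 246^4 ≡ 101, 246^8 ≡ 35, 246^16 ≡ 52, 246^32 ≡ 358, 246^64 ≡ 307, 246^128 ≡ 18.
195 = 128 + 64 + 2 + 1, so 246^195 ≡ 18·307·302·246 ≡ 104 (mod 391).

104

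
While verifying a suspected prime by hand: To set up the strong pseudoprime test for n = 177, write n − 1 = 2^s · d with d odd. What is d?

11

Halving: 176 → 88 → 44 → 22 → 11; 11 is odd.
So 176 = 2^4 · 11.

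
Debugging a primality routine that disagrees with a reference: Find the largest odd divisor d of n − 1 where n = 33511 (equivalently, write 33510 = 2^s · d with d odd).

Halving: 33510 → 16755; 16755 is odd.
So 33510 = 2^1 · 16755.

16755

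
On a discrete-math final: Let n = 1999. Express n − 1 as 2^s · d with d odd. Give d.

Halving: 1998 → 999; 999 is odd.
So 1998 = 2^1 · 999.

999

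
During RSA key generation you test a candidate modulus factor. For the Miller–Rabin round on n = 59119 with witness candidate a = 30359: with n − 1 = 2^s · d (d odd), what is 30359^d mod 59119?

59118

n − 1 = 59118 = 2^1 · 29559, so s = 1 and d = 29559.
30359^29559 mod 59119 = 59118.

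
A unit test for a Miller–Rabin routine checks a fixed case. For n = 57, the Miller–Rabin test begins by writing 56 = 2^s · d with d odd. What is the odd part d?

Halving: 56 → 28 → 14 → 7; 7 is odd.
So 56 = 2^3 · 7.

7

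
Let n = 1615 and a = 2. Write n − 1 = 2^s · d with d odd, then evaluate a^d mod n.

n − 1 = 1614 = 2^1 · 807, so s = 1 and d = 807.
2^807 mod 1615 = 468.

468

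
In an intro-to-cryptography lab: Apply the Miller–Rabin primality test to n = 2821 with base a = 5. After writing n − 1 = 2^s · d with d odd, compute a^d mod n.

993

n − 1 = 2820 = 2^2 · 705, so s = 2 and d = 705.
5^705 mod 2821 = 993.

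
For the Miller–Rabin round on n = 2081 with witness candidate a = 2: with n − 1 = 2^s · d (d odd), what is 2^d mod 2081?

725

n − 1 = 2080 = 2^5 · 65, so s = 5 and d = 65.
Repeated squaring mod 2081: 2^1 ≡ 2, 2^2 ≡ 4, 2^4 ≡ 16, 2^8 ≡ 256, 2^16 ≡ 1025, 2^32 ≡ 1801, 2^64 ≡ 1403.
65 = 64 + 1, so 2^65 ≡ 1403·2 ≡ 725 (mod 2081).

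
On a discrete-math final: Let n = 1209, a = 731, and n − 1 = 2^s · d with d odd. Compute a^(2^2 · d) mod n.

n − 1 = 1208 = 2^3 · 151, so s = 3 and d = 151.
x_0 = 731^151 mod 1209 = 731.
x_1 = 731^2 mod 1209 = 1192.
x_2 = 1192^2 mod 1209 = 289.

289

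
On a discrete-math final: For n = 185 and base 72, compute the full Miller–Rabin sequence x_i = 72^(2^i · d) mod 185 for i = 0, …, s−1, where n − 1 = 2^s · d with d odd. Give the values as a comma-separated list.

143, 99, 181

n − 1 = 184 = 2^3 · 23, so s = 3 and d = 23.
x_0 = 72^23 mod 185 = 143.
x_1 = 143^2 mod 185 = 99.
x_2 = 99^2 mod 185 = 181.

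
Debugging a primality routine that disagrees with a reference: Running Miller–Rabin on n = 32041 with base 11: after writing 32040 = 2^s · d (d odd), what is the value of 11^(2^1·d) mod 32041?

5908

n − 1 = 32040 = 2^3 · 4005, so s = 3 and d = 4005.
x_0 = 11^4005 mod 32041 = 13066.
x_1 = 13066^2 mod 32041 = 5908.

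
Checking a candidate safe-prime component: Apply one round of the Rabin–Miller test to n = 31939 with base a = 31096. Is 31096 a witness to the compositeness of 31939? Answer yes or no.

n − 1 = 31938 = 2^1 · 15969, so s = 1 and d = 15969.
Repeated squaring mod 31939: 31096^1 ≡ 31096, 31096^2 ≡ 7991, 31096^4 ≡ 10020, 31096^8 ≡ 16123, 31096^16 ≡ 31547, 31096^32 ≡ 25908, 31096^64 ≡ 26379, 31096^128 ≡ 28587, 31096^256 ≡ 25315, 31096^512 ≡ 25129, 31096^1024 ≡ 672, 31096^2048 ≡ 4438, 31096^4096 ≡ 21420, 31096^8192 ≡ 12665.
15969 = 8192 + 4096 + 2048 + 1024 + 512 + 64 + 32 + 1, so 31096^15969 ≡ 12665·21420·4438·672·25129·26379·25908·31096 ≡ 22115 (mod 31939).
x_0 = 31096^15969 mod 31939 = 22115.
x_0 ∉ {1, 31938} and s = 1, so 31096 is a Miller–Rabin witness and 31939 is composite.

yes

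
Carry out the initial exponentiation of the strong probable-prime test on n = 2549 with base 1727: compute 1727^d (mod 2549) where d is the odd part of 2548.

n − 1 = 2548 = 2^2 · 637, so s = 2 and d = 637.
1727^637 mod 2549 = 2192.

2192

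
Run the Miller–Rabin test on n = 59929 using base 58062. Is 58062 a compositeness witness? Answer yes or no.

no

n − 1 = 59928 = 2^3 · 7491, so s = 3 and d = 7491.
Repeated squaring mod 59929: 58062^1 ≡ 58062, 58062^2 ≡ 9807, 58062^4 ≡ 51133, 58062^8 ≡ 1277, 58062^16 ≡ 12646, 58062^32 ≡ 30744, 58062^64 ≡ 53277, 58062^128 ≡ 21502, 58062^256 ≡ 43698, 58062^512 ≡ 57406, 58062^1024 ≡ 13055, 58062^2048 ≡ 54878, 58062^4096 ≡ 42776.
7491 = 4096 + 2048 + 1024 + 256 + 64 + 2 + 1, so 58062^7491 ≡ 42776·54878·13055·43698·53277·9807·58062 ≡ 1 (mod 59929).
x_0 = 58062^7491 mod 59929 = 1.
x_0 = 1, so 58062 is not a witness.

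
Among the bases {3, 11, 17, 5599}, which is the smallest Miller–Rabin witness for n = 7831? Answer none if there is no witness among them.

n − 1 = 7830 = 2^1 · 3915, so s = 1 and d = 3915.
Base 3: x_0 = 3^3915 mod 7831 = 7776. x_0 ∉ {1, 7830} and s = 1, so 3 is a Miller–Rabin witness and 7831 is composite.
Base 11: x_0 = 11^3915 mod 7831 = 6123. x_0 ∉ {1, 7830} and s = 1, so 11 is a Miller–Rabin witness and 7831 is composite.
Base 17: x_0 = 17^3915 mod 7831 = 2170. x_0 ∉ {1, 7830} and s = 1, so 17 is a Miller–Rabin witness and 7831 is composite.
Base 5599: x_0 = 5599^3915 mod 7831 = 2254. x_0 ∉ {1, 7830} and s = 1, so 5599 is a Miller–Rabin witness and 7831 is composite.
The smallest witness among the given bases is 3.

3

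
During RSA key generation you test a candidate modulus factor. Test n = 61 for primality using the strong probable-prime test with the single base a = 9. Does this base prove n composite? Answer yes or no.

n − 1 = 60 = 2^2 · 15, so s = 2 and d = 15.
x_0 = 9^15 mod 61 = 1.
x_0 = 1, so 9 is not a witness.

no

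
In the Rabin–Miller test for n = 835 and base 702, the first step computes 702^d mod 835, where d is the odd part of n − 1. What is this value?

n − 1 = 834 = 2^1 · 417, so s = 1 and d = 417.
702^417 mod 835 = 347.

347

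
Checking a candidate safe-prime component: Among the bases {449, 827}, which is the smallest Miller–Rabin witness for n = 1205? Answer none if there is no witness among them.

n − 1 = 1204 = 2^2 · 301, so s = 2 and d = 301.
Base 449: x_0 = 449^301 mod 1205 = 539. x_0 is neither 1 nor 1204, so continue squaring. x_1 = 539^2 mod 1205 = 116. Reached i = s−1 = 1 without hitting −1: 449 is a Miller–Rabin witness and 1205 is composite.
Base 827: x_0 = 827^301 mod 1205 = 92. x_0 is neither 1 nor 1204, so continue squaring. x_1 = 92^2 mod 1205 = 29. Reached i = s−1 = 1 without hitting −1: 827 is a Miller–Rabin witness and 1205 is composite.
The smallest witness among the given bases is 449.

449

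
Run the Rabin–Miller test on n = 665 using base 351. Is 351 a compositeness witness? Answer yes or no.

n − 1 = 664 = 2^3 · 83, so s = 3 and d = 83.
x_0 = 351^83 mod 665 = 176.
x_0 is neither 1 nor 664, so continue squaring.
x_1 = 176^2 mod 665 = 386.
x_2 = 386^2 mod 665 = 36.
Reached i = s−1 = 2 without hitting −1: 351 is a Miller–Rabin witness and 665 is composite.

yes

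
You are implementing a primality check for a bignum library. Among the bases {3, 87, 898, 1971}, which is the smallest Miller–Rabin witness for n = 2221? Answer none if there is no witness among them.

n − 1 = 2220 = 2^2 · 555, so s = 2 and d = 555.
Base 3: x_0 = 3^555 mod 2221 = 1. x_0 = 1, so 3 is not a witness.
Base 87: x_0 = 87^555 mod 2221 = 790. x_0 is neither 1 nor 2220, so continue squaring. x_1 = 790^2 mod 2221 = 2220. x_1 ≡ −1, so 87 is not a witness.
Base 898: x_0 = 898^555 mod 2221 = 2220. x_0 = 2220 ≡ −1, so 898 is not a witness.
Base 1971: x_0 = 1971^555 mod 2221 = 1431. x_0 is neither 1 nor 2220, so continue squaring. x_1 = 1431^2 mod 2221 = 2220. x_1 ≡ −1, so 1971 is not a witness.
No listed base is a witness for 2221.

none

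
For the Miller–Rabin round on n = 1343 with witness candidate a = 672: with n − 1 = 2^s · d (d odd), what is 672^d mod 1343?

n − 1 = 1342 = 2^1 · 671, so s = 1 and d = 671.
672^671 mod 1343 = 104.

104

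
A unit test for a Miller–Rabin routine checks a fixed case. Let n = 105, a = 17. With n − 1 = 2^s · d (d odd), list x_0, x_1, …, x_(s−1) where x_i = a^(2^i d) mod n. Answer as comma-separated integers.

17, 79, 46

n − 1 = 104 = 2^3 · 13, so s = 3 and d = 13.
x_0 = 17^13 mod 105 = 17.
x_1 = 17^2 mod 105 = 79.
x_2 = 79^2 mod 105 = 46.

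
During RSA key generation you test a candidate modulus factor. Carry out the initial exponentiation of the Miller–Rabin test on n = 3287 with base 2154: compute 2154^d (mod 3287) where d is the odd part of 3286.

n − 1 = 3286 = 2^1 · 1643, so s = 1 and d = 1643.
Repeated squaring mod 3287: 2154^1 ≡ 2154, 2154^2 ≡ 1759, 2154^4 ≡ 1014, 2154^8 ≡ 2652, 2154^16 ≡ 2211, 2154^32 ≡ 752, 2154^64 ≡ 140, 2154^128 ≡ 3165, 2154^256 ≡ 1736, 2154^512 ≡ 2804, 2154^1024 ≡ 3199.
1643 = 1024 + 512 + 64 + 32 + 8 + 2 + 1, so 2154^1643 ≡ 3199·2804·140·752·2652·1759·2154 ≡ 467 (mod 3287).

467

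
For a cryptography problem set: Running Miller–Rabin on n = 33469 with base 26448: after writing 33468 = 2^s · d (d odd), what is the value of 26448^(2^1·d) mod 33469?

1

n − 1 = 33468 = 2^2 · 8367, so s = 2 and d = 8367.
x_0 = 26448^8367 mod 33469 = 1.
x_1 = 1^2 mod 33469 = 1.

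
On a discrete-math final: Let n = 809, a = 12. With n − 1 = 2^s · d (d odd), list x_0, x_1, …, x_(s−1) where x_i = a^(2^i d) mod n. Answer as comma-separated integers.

570, 491, 808

n − 1 = 808 = 2^3 · 101, so s = 3 and d = 101.
x_0 = 12^101 mod 809 = 570.
x_1 = 570^2 mod 809 = 491.
x_2 = 491^2 mod 809 = 808.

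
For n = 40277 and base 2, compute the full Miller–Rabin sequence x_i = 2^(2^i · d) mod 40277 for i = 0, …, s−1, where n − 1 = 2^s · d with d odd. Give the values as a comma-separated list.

4655, 40276

n − 1 = 40276 = 2^2 · 10069, so s = 2 and d = 10069.
x_0 = 2^10069 mod 40277 = 4655.
x_1 = 4655^2 mod 40277 = 40276.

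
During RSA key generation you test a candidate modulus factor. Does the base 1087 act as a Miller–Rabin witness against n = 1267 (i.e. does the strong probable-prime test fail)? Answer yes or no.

no

n − 1 = 1266 = 2^1 · 633, so s = 1 and d = 633.
x_0 = 1087^633 mod 1267 = 1.
x_0 = 1, so 1087 is not a witness.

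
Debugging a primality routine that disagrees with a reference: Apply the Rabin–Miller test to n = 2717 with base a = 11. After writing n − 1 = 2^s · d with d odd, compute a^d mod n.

n − 1 = 2716 = 2^2 · 679, so s = 2 and d = 679.
Repeated squaring mod 2717: 11^1 ≡ 11, 11^2 ≡ 121, 11^4 ≡ 1056, 11^8 ≡ 1166, 11^16 ≡ 1056, 11^32 ≡ 1166, 11^64 ≡ 1056, 11^128 ≡ 1166, 11^256 ≡ 1056, 11^512 ≡ 1166.
679 = 512 + 128 + 32 + 4 + 2 + 1, so 11^679 ≡ 1166·1166·1166·1056·121·11 ≡ 847 (mod 2717).

847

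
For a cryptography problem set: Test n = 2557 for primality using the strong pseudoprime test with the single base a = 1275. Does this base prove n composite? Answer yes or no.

n − 1 = 2556 = 2^2 · 639, so s = 2 and d = 639.
Repeated squaring mod 2557: 1275^1 ≡ 1275, 1275^2 ≡ 1930, 1275^4 ≡ 1908, 1275^8 ≡ 1853, 1275^16 ≡ 2115, 1275^32 ≡ 1032, 1275^64 ≡ 1312, 1275^128 ≡ 483, 1275^256 ≡ 602, 1275^512 ≡ 1867.
639 = 512 + 64 + 32 + 16 + 8 + 4 + 2 + 1, so 1275^639 ≡ 1867·1312·1032·2115·1853·1908·1930·1275 ≡ 611 (mod 2557).
x_0 = 1275^639 mod 2557 = 611.
x_0 is neither 1 nor 2556, so continue squaring.
x_1 = 611^2 mod 2557 = 2556.
x_1 ≡ −1, so 1275 is not a witness.

no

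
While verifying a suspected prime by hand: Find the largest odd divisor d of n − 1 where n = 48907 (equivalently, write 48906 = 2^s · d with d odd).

Halving: 48906 → 24453; 24453 is odd.
So 48906 = 2^1 · 24453.

24453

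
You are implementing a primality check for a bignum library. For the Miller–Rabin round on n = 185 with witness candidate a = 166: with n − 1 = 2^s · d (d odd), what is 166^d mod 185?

96

n − 1 = 184 = 2^3 · 23, so s = 3 and d = 23.
166^23 mod 185 = 96.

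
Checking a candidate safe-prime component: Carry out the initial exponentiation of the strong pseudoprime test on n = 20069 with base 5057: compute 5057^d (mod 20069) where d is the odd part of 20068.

n − 1 = 20068 = 2^2 · 5017, so s = 2 and d = 5017.
5057^5017 mod 20069 = 16782.

16782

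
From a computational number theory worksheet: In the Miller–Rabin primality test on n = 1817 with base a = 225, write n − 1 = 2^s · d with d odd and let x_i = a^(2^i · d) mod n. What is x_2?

1089

n − 1 = 1816 = 2^3 · 227, so s = 3 and d = 227.
x_0 = 225^227 mod 1817 = 811.
x_1 = 811^2 mod 1817 = 1784.
x_2 = 1784^2 mod 1817 = 1089.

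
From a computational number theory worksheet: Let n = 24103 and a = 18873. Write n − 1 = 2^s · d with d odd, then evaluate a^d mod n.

n − 1 = 24102 = 2^1 · 12051, so s = 1 and d = 12051.
By repeated squaring, 18873^12051 ≡ 1 (mod 24103).

1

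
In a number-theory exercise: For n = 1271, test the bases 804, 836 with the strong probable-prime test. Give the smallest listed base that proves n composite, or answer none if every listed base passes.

n − 1 = 1270 = 2^1 · 635, so s = 1 and d = 635.
Base 804: x_0 = 804^635 mod 1271 = 1270. x_0 = 1270 ≡ −1, so 804 is not a witness.
Base 836: x_0 = 836^635 mod 1271 = 247. x_0 ∉ {1, 1270} and s = 1, so 836 is a Miller–Rabin witness and 1271 is composite.
The smallest witness among the given bases is 836.

836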